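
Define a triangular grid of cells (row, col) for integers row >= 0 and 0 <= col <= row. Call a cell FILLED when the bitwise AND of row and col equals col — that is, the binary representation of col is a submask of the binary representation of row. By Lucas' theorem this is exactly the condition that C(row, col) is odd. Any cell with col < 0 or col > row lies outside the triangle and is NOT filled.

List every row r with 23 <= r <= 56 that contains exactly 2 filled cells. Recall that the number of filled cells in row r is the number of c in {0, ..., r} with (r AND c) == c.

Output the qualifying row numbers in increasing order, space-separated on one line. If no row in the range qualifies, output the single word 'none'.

Answer: 32

Derivation:
Row r has 2^popcount(r) filled cells, so we need popcount(r) = log2(2) = 1.
Scan r = 23..56 and keep those with exactly 1 one-bits:
r=23=10111 popcount=4 -> skip
r=24=11000 popcount=2 -> skip
r=25=11001 popcount=3 -> skip
r=26=11010 popcount=3 -> skip
r=27=11011 popcount=4 -> skip
r=28=11100 popcount=3 -> skip
r=29=11101 popcount=4 -> skip
r=30=11110 popcount=4 -> skip
r=31=11111 popcount=5 -> skip
r=32=100000 popcount=1 -> KEEP
r=33=100001 popcount=2 -> skip
r=34=100010 popcount=2 -> skip
r=35=100011 popcount=3 -> skip
r=36=100100 popcount=2 -> skip
r=37=100101 popcount=3 -> skip
r=38=100110 popcount=3 -> skip
r=39=100111 popcount=4 -> skip
r=40=101000 popcount=2 -> skip
r=41=101001 popcount=3 -> skip
r=42=101010 popcount=3 -> skip
r=43=101011 popcount=4 -> skip
r=44=101100 popcount=3 -> skip
r=45=101101 popcount=4 -> skip
r=46=101110 popcount=4 -> skip
r=47=101111 popcount=5 -> skip
r=48=110000 popcount=2 -> skip
r=49=110001 popcount=3 -> skip
r=50=110010 popcount=3 -> skip
r=51=110011 popcount=4 -> skip
r=52=110100 popcount=3 -> skip
r=53=110101 popcount=4 -> skip
r=54=110110 popcount=4 -> skip
r=55=110111 popcount=5 -> skip
r=56=111000 popcount=3 -> skip
Kept rows: 32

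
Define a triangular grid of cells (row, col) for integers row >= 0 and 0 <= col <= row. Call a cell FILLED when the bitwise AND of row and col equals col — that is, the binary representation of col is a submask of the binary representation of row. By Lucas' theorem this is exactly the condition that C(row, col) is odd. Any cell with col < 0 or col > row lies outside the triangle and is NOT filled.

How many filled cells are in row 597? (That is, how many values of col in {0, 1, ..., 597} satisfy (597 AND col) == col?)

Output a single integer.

Answer: 32

Derivation:
597 in binary = 1001010101
popcount(597) = number of 1-bits in 1001010101 = 5
A col c satisfies (597 AND c) == c iff every set bit of c is also set in 597; each of the 5 set bits of 597 can independently be on or off in c.
count = 2^5 = 32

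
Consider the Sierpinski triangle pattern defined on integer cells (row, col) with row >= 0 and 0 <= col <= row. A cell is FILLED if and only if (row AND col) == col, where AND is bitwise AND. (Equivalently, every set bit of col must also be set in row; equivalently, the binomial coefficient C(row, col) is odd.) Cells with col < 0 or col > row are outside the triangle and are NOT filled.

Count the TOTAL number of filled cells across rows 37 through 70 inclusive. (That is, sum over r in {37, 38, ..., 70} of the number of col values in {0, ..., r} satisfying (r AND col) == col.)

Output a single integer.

Answer: 502

Derivation:
r37=100101 pc3: +8 =8
r38=100110 pc3: +8 =16
r39=100111 pc4: +16 =32
r40=101000 pc2: +4 =36
r41=101001 pc3: +8 =44
r42=101010 pc3: +8 =52
r43=101011 pc4: +16 =68
r44=101100 pc3: +8 =76
r45=101101 pc4: +16 =92
r46=101110 pc4: +16 =108
r47=101111 pc5: +32 =140
r48=110000 pc2: +4 =144
r49=110001 pc3: +8 =152
r50=110010 pc3: +8 =160
r51=110011 pc4: +16 =176
r52=110100 pc3: +8 =184
r53=110101 pc4: +16 =200
r54=110110 pc4: +16 =216
r55=110111 pc5: +32 =248
r56=111000 pc3: +8 =256
r57=111001 pc4: +16 =272
r58=111010 pc4: +16 =288
r59=111011 pc5: +32 =320
r60=111100 pc4: +16 =336
r61=111101 pc5: +32 =368
r62=111110 pc5: +32 =400
r63=111111 pc6: +64 =464
r64=1000000 pc1: +2 =466
r65=1000001 pc2: +4 =470
r66=1000010 pc2: +4 =474
r67=1000011 pc3: +8 =482
r68=1000100 pc2: +4 =486
r69=1000101 pc3: +8 =494
r70=1000110 pc3: +8 =502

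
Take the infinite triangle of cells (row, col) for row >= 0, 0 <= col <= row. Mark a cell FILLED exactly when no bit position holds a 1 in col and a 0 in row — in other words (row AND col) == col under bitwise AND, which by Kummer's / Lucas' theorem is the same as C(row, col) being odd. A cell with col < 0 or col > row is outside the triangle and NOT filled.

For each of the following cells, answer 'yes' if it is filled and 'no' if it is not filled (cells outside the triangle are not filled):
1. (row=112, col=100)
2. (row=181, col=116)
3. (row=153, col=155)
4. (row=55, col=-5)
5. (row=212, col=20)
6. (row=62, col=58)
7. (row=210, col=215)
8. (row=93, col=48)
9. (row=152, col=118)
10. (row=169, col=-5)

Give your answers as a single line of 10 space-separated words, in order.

Answer: no no no no yes yes no no no no

Derivation:
(112,100): row=0b1110000, col=0b1100100, row AND col = 0b1100000 = 96; 96 != 100 -> empty
(181,116): row=0b10110101, col=0b1110100, row AND col = 0b110100 = 52; 52 != 116 -> empty
(153,155): col outside [0, 153] -> not filled
(55,-5): col outside [0, 55] -> not filled
(212,20): row=0b11010100, col=0b10100, row AND col = 0b10100 = 20; 20 == 20 -> filled
(62,58): row=0b111110, col=0b111010, row AND col = 0b111010 = 58; 58 == 58 -> filled
(210,215): col outside [0, 210] -> not filled
(93,48): row=0b1011101, col=0b110000, row AND col = 0b10000 = 16; 16 != 48 -> empty
(152,118): row=0b10011000, col=0b1110110, row AND col = 0b10000 = 16; 16 != 118 -> empty
(169,-5): col outside [0, 169] -> not filled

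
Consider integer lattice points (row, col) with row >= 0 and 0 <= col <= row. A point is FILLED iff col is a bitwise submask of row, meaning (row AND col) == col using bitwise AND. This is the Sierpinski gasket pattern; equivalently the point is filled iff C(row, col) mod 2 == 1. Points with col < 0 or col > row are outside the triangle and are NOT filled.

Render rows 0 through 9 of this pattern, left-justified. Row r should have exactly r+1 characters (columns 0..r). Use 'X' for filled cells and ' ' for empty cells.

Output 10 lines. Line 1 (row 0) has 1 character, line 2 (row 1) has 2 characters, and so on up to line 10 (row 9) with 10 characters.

Answer: X
XX
X X
XXXX
X   X
XX  XX
X X X X
XXXXXXXX
X       X
XX      XX

Derivation:
r0=0: X
r1=1: XX
r2=10: X X
r3=11: XXXX
r4=100: X   X
r5=101: XX  XX
r6=110: X X X X
r7=111: XXXXXXXX
r8=1000: X       X
r9=1001: XX      XX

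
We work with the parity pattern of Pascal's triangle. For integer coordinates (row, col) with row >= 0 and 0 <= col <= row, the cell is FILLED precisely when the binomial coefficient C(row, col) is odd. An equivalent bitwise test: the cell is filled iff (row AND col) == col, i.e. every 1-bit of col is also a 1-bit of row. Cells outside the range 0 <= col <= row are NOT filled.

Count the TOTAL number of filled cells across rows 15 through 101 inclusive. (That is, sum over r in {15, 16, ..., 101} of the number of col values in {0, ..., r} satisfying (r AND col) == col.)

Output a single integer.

r15=1111 pc4: +16 =16
r16=10000 pc1: +2 =18
r17=10001 pc2: +4 =22
r18=10010 pc2: +4 =26
r19=10011 pc3: +8 =34
r20=10100 pc2: +4 =38
r21=10101 pc3: +8 =46
r22=10110 pc3: +8 =54
r23=10111 pc4: +16 =70
r24=11000 pc2: +4 =74
r25=11001 pc3: +8 =82
r26=11010 pc3: +8 =90
r27=11011 pc4: +16 =106
r28=11100 pc3: +8 =114
r29=11101 pc4: +16 =130
r30=11110 pc4: +16 =146
r31=11111 pc5: +32 =178
r32=100000 pc1: +2 =180
r33=100001 pc2: +4 =184
r34=100010 pc2: +4 =188
r35=100011 pc3: +8 =196
r36=100100 pc2: +4 =200
r37=100101 pc3: +8 =208
r38=100110 pc3: +8 =216
r39=100111 pc4: +16 =232
r40=101000 pc2: +4 =236
r41=101001 pc3: +8 =244
r42=101010 pc3: +8 =252
r43=101011 pc4: +16 =268
r44=101100 pc3: +8 =276
r45=101101 pc4: +16 =292
r46=101110 pc4: +16 =308
r47=101111 pc5: +32 =340
r48=110000 pc2: +4 =344
r49=110001 pc3: +8 =352
r50=110010 pc3: +8 =360
r51=110011 pc4: +16 =376
r52=110100 pc3: +8 =384
r53=110101 pc4: +16 =400
r54=110110 pc4: +16 =416
r55=110111 pc5: +32 =448
r56=111000 pc3: +8 =456
r57=111001 pc4: +16 =472
r58=111010 pc4: +16 =488
r59=111011 pc5: +32 =520
r60=111100 pc4: +16 =536
r61=111101 pc5: +32 =568
r62=111110 pc5: +32 =600
r63=111111 pc6: +64 =664
r64=1000000 pc1: +2 =666
r65=1000001 pc2: +4 =670
r66=1000010 pc2: +4 =674
r67=1000011 pc3: +8 =682
r68=1000100 pc2: +4 =686
r69=1000101 pc3: +8 =694
r70=1000110 pc3: +8 =702
r71=1000111 pc4: +16 =718
r72=1001000 pc2: +4 =722
r73=1001001 pc3: +8 =730
r74=1001010 pc3: +8 =738
r75=1001011 pc4: +16 =754
r76=1001100 pc3: +8 =762
r77=1001101 pc4: +16 =778
r78=1001110 pc4: +16 =794
r79=1001111 pc5: +32 =826
r80=1010000 pc2: +4 =830
r81=1010001 pc3: +8 =838
r82=1010010 pc3: +8 =846
r83=1010011 pc4: +16 =862
r84=1010100 pc3: +8 =870
r85=1010101 pc4: +16 =886
r86=1010110 pc4: +16 =902
r87=1010111 pc5: +32 =934
r88=1011000 pc3: +8 =942
r89=1011001 pc4: +16 =958
r90=1011010 pc4: +16 =974
r91=1011011 pc5: +32 =1006
r92=1011100 pc4: +16 =1022
r93=1011101 pc5: +32 =1054
r94=1011110 pc5: +32 =1086
r95=1011111 pc6: +64 =1150
r96=1100000 pc2: +4 =1154
r97=1100001 pc3: +8 =1162
r98=1100010 pc3: +8 =1170
r99=1100011 pc4: +16 =1186
r100=1100100 pc3: +8 =1194
r101=1100101 pc4: +16 =1210

Answer: 1210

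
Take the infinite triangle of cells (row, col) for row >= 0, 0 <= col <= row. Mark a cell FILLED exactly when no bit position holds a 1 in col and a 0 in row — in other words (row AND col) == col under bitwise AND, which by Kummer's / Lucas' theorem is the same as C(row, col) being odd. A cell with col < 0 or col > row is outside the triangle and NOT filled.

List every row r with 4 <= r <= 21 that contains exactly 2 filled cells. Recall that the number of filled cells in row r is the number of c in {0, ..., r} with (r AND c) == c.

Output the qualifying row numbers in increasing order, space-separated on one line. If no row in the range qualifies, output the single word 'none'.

Answer: 4 8 16

Derivation:
Row r has 2^popcount(r) filled cells, so we need popcount(r) = log2(2) = 1.
Scan r = 4..21 and keep those with exactly 1 one-bits:
r=4=100 popcount=1 -> KEEP
r=5=101 popcount=2 -> skip
r=6=110 popcount=2 -> skip
r=7=111 popcount=3 -> skip
r=8=1000 popcount=1 -> KEEP
r=9=1001 popcount=2 -> skip
r=10=1010 popcount=2 -> skip
r=11=1011 popcount=3 -> skip
r=12=1100 popcount=2 -> skip
r=13=1101 popcount=3 -> skip
r=14=1110 popcount=3 -> skip
r=15=1111 popcount=4 -> skip
r=16=10000 popcount=1 -> KEEP
r=17=10001 popcount=2 -> skip
r=18=10010 popcount=2 -> skip
r=19=10011 popcount=3 -> skip
r=20=10100 popcount=2 -> skip
r=21=10101 popcount=3 -> skip
Kept rows: 4 8 16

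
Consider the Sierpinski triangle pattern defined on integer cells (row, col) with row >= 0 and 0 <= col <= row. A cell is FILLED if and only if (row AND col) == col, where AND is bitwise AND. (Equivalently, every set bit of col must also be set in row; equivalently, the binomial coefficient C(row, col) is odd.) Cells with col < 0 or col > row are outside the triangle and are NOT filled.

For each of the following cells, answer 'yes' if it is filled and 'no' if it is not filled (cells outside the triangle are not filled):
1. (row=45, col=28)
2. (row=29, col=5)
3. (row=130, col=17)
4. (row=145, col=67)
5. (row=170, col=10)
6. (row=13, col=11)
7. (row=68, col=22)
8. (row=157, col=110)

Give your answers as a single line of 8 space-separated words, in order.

Answer: no yes no no yes no no no

Derivation:
(45,28): row=0b101101, col=0b11100, row AND col = 0b1100 = 12; 12 != 28 -> empty
(29,5): row=0b11101, col=0b101, row AND col = 0b101 = 5; 5 == 5 -> filled
(130,17): row=0b10000010, col=0b10001, row AND col = 0b0 = 0; 0 != 17 -> empty
(145,67): row=0b10010001, col=0b1000011, row AND col = 0b1 = 1; 1 != 67 -> empty
(170,10): row=0b10101010, col=0b1010, row AND col = 0b1010 = 10; 10 == 10 -> filled
(13,11): row=0b1101, col=0b1011, row AND col = 0b1001 = 9; 9 != 11 -> empty
(68,22): row=0b1000100, col=0b10110, row AND col = 0b100 = 4; 4 != 22 -> empty
(157,110): row=0b10011101, col=0b1101110, row AND col = 0b1100 = 12; 12 != 110 -> empty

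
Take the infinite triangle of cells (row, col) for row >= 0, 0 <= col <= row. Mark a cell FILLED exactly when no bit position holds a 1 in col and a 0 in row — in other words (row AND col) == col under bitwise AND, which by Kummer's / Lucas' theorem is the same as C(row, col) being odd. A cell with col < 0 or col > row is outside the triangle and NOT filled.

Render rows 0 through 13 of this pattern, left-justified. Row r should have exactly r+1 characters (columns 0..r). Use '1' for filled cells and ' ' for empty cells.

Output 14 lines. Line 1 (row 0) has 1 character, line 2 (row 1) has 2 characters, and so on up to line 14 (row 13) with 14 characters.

Answer: 1
11
1 1
1111
1   1
11  11
1 1 1 1
11111111
1       1
11      11
1 1     1 1
1111    1111
1   1   1   1
11  11  11  11

Derivation:
r0=0: 1
r1=1: 11
r2=10: 1 1
r3=11: 1111
r4=100: 1   1
r5=101: 11  11
r6=110: 1 1 1 1
r7=111: 11111111
r8=1000: 1       1
r9=1001: 11      11
r10=1010: 1 1     1 1
r11=1011: 1111    1111
r12=1100: 1   1   1   1
r13=1101: 11  11  11  11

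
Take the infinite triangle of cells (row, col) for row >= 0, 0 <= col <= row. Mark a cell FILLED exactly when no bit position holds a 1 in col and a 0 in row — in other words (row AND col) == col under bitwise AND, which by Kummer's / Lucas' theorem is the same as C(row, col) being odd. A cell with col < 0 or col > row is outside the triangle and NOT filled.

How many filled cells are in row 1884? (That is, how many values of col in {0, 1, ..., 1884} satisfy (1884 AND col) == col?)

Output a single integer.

Answer: 128

Derivation:
1884 in binary = 11101011100
popcount(1884) = number of 1-bits in 11101011100 = 7
A col c satisfies (1884 AND c) == c iff every set bit of c is also set in 1884; each of the 7 set bits of 1884 can independently be on or off in c.
count = 2^7 = 128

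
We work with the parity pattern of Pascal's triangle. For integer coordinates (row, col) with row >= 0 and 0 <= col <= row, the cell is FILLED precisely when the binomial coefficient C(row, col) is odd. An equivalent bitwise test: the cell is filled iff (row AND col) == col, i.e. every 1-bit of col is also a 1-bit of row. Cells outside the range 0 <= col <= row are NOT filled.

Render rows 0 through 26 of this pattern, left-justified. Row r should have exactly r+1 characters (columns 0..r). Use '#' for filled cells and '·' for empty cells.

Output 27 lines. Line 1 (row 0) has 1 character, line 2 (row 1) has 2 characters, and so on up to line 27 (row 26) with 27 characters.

r0=0: #
r1=1: ##
r2=10: #·#
r3=11: ####
r4=100: #···#
r5=101: ##··##
r6=110: #·#·#·#
r7=111: ########
r8=1000: #·······#
r9=1001: ##······##
r10=1010: #·#·····#·#
r11=1011: ####····####
r12=1100: #···#···#···#
r13=1101: ##··##··##··##
r14=1110: #·#·#·#·#·#·#·#
r15=1111: ################
r16=10000: #···············#
r17=10001: ##··············##
r18=10010: #·#·············#·#
r19=10011: ####············####
r20=10100: #···#···········#···#
r21=10101: ##··##··········##··##
r22=10110: #·#·#·#·········#·#·#·#
r23=10111: ########········########
r24=11000: #·······#·······#·······#
r25=11001: ##······##······##······##
r26=11010: #·#·····#·#·····#·#·····#·#

Answer: #
##
#·#
####
#···#
##··##
#·#·#·#
########
#·······#
##······##
#·#·····#·#
####····####
#···#···#···#
##··##··##··##
#·#·#·#·#·#·#·#
################
#···············#
##··············##
#·#·············#·#
####············####
#···#···········#···#
##··##··········##··##
#·#·#·#·········#·#·#·#
########········########
#·······#·······#·······#
##······##······##······##
#·#·····#·#·····#·#·····#·#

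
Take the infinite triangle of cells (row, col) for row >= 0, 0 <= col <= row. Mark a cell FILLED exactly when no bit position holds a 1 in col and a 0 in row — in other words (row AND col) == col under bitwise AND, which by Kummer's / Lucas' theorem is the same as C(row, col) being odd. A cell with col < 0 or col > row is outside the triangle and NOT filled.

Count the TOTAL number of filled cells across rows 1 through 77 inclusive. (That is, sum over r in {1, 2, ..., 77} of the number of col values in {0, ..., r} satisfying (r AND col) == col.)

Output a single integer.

Answer: 842

Derivation:
r1=1 pc1: +2 =2
r2=10 pc1: +2 =4
r3=11 pc2: +4 =8
r4=100 pc1: +2 =10
r5=101 pc2: +4 =14
r6=110 pc2: +4 =18
r7=111 pc3: +8 =26
r8=1000 pc1: +2 =28
r9=1001 pc2: +4 =32
r10=1010 pc2: +4 =36
r11=1011 pc3: +8 =44
r12=1100 pc2: +4 =48
r13=1101 pc3: +8 =56
r14=1110 pc3: +8 =64
r15=1111 pc4: +16 =80
r16=10000 pc1: +2 =82
r17=10001 pc2: +4 =86
r18=10010 pc2: +4 =90
r19=10011 pc3: +8 =98
r20=10100 pc2: +4 =102
r21=10101 pc3: +8 =110
r22=10110 pc3: +8 =118
r23=10111 pc4: +16 =134
r24=11000 pc2: +4 =138
r25=11001 pc3: +8 =146
r26=11010 pc3: +8 =154
r27=11011 pc4: +16 =170
r28=11100 pc3: +8 =178
r29=11101 pc4: +16 =194
r30=11110 pc4: +16 =210
r31=11111 pc5: +32 =242
r32=100000 pc1: +2 =244
r33=100001 pc2: +4 =248
r34=100010 pc2: +4 =252
r35=100011 pc3: +8 =260
r36=100100 pc2: +4 =264
r37=100101 pc3: +8 =272
r38=100110 pc3: +8 =280
r39=100111 pc4: +16 =296
r40=101000 pc2: +4 =300
r41=101001 pc3: +8 =308
r42=101010 pc3: +8 =316
r43=101011 pc4: +16 =332
r44=101100 pc3: +8 =340
r45=101101 pc4: +16 =356
r46=101110 pc4: +16 =372
r47=101111 pc5: +32 =404
r48=110000 pc2: +4 =408
r49=110001 pc3: +8 =416
r50=110010 pc3: +8 =424
r51=110011 pc4: +16 =440
r52=110100 pc3: +8 =448
r53=110101 pc4: +16 =464
r54=110110 pc4: +16 =480
r55=110111 pc5: +32 =512
r56=111000 pc3: +8 =520
r57=111001 pc4: +16 =536
r58=111010 pc4: +16 =552
r59=111011 pc5: +32 =584
r60=111100 pc4: +16 =600
r61=111101 pc5: +32 =632
r62=111110 pc5: +32 =664
r63=111111 pc6: +64 =728
r64=1000000 pc1: +2 =730
r65=1000001 pc2: +4 =734
r66=1000010 pc2: +4 =738
r67=1000011 pc3: +8 =746
r68=1000100 pc2: +4 =750
r69=1000101 pc3: +8 =758
r70=1000110 pc3: +8 =766
r71=1000111 pc4: +16 =782
r72=1001000 pc2: +4 =786
r73=1001001 pc3: +8 =794
r74=1001010 pc3: +8 =802
r75=1001011 pc4: +16 =818
r76=1001100 pc3: +8 =826
r77=1001101 pc4: +16 =842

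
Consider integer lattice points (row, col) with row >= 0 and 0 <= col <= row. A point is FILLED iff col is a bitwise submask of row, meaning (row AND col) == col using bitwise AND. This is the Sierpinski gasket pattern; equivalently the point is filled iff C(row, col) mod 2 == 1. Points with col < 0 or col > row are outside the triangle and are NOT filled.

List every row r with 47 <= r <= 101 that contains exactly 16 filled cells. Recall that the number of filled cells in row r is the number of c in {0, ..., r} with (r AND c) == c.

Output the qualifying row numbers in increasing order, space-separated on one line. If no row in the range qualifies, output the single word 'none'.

Answer: 51 53 54 57 58 60 71 75 77 78 83 85 86 89 90 92 99 101

Derivation:
Row r has 2^popcount(r) filled cells, so we need popcount(r) = log2(16) = 4.
Scan r = 47..101 and keep those with exactly 4 one-bits:
r=47=101111 popcount=5 -> skip
r=48=110000 popcount=2 -> skip
r=49=110001 popcount=3 -> skip
r=50=110010 popcount=3 -> skip
r=51=110011 popcount=4 -> KEEP
r=52=110100 popcount=3 -> skip
r=53=110101 popcount=4 -> KEEP
r=54=110110 popcount=4 -> KEEP
r=55=110111 popcount=5 -> skip
r=56=111000 popcount=3 -> skip
r=57=111001 popcount=4 -> KEEP
r=58=111010 popcount=4 -> KEEP
r=59=111011 popcount=5 -> skip
r=60=111100 popcount=4 -> KEEP
r=61=111101 popcount=5 -> skip
r=62=111110 popcount=5 -> skip
r=63=111111 popcount=6 -> skip
r=64=1000000 popcount=1 -> skip
r=65=1000001 popcount=2 -> skip
r=66=1000010 popcount=2 -> skip
r=67=1000011 popcount=3 -> skip
r=68=1000100 popcount=2 -> skip
r=69=1000101 popcount=3 -> skip
r=70=1000110 popcount=3 -> skip
r=71=1000111 popcount=4 -> KEEP
r=72=1001000 popcount=2 -> skip
r=73=1001001 popcount=3 -> skip
r=74=1001010 popcount=3 -> skip
r=75=1001011 popcount=4 -> KEEP
r=76=1001100 popcount=3 -> skip
r=77=1001101 popcount=4 -> KEEP
r=78=1001110 popcount=4 -> KEEP
r=79=1001111 popcount=5 -> skip
r=80=1010000 popcount=2 -> skip
r=81=1010001 popcount=3 -> skip
r=82=1010010 popcount=3 -> skip
r=83=1010011 popcount=4 -> KEEP
r=84=1010100 popcount=3 -> skip
r=85=1010101 popcount=4 -> KEEP
r=86=1010110 popcount=4 -> KEEP
r=87=1010111 popcount=5 -> skip
r=88=1011000 popcount=3 -> skip
r=89=1011001 popcount=4 -> KEEP
r=90=1011010 popcount=4 -> KEEP
r=91=1011011 popcount=5 -> skip
r=92=1011100 popcount=4 -> KEEP
r=93=1011101 popcount=5 -> skip
r=94=1011110 popcount=5 -> skip
r=95=1011111 popcount=6 -> skip
r=96=1100000 popcount=2 -> skip
r=97=1100001 popcount=3 -> skip
r=98=1100010 popcount=3 -> skip
r=99=1100011 popcount=4 -> KEEP
r=100=1100100 popcount=3 -> skip
r=101=1100101 popcount=4 -> KEEP
Kept rows: 51 53 54 57 58 60 71 75 77 78 83 85 86 89 90 92 99 101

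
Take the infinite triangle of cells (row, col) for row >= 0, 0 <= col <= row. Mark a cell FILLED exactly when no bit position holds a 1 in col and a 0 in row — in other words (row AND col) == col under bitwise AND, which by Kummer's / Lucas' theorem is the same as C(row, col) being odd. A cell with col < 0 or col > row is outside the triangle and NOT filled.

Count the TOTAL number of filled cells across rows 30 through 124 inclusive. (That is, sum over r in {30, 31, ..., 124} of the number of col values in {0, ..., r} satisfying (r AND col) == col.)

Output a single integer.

Answer: 1736

Derivation:
r30=11110 pc4: +16 =16
r31=11111 pc5: +32 =48
r32=100000 pc1: +2 =50
r33=100001 pc2: +4 =54
r34=100010 pc2: +4 =58
r35=100011 pc3: +8 =66
r36=100100 pc2: +4 =70
r37=100101 pc3: +8 =78
r38=100110 pc3: +8 =86
r39=100111 pc4: +16 =102
r40=101000 pc2: +4 =106
r41=101001 pc3: +8 =114
r42=101010 pc3: +8 =122
r43=101011 pc4: +16 =138
r44=101100 pc3: +8 =146
r45=101101 pc4: +16 =162
r46=101110 pc4: +16 =178
r47=101111 pc5: +32 =210
r48=110000 pc2: +4 =214
r49=110001 pc3: +8 =222
r50=110010 pc3: +8 =230
r51=110011 pc4: +16 =246
r52=110100 pc3: +8 =254
r53=110101 pc4: +16 =270
r54=110110 pc4: +16 =286
r55=110111 pc5: +32 =318
r56=111000 pc3: +8 =326
r57=111001 pc4: +16 =342
r58=111010 pc4: +16 =358
r59=111011 pc5: +32 =390
r60=111100 pc4: +16 =406
r61=111101 pc5: +32 =438
r62=111110 pc5: +32 =470
r63=111111 pc6: +64 =534
r64=1000000 pc1: +2 =536
r65=1000001 pc2: +4 =540
r66=1000010 pc2: +4 =544
r67=1000011 pc3: +8 =552
r68=1000100 pc2: +4 =556
r69=1000101 pc3: +8 =564
r70=1000110 pc3: +8 =572
r71=1000111 pc4: +16 =588
r72=1001000 pc2: +4 =592
r73=1001001 pc3: +8 =600
r74=1001010 pc3: +8 =608
r75=1001011 pc4: +16 =624
r76=1001100 pc3: +8 =632
r77=1001101 pc4: +16 =648
r78=1001110 pc4: +16 =664
r79=1001111 pc5: +32 =696
r80=1010000 pc2: +4 =700
r81=1010001 pc3: +8 =708
r82=1010010 pc3: +8 =716
r83=1010011 pc4: +16 =732
r84=1010100 pc3: +8 =740
r85=1010101 pc4: +16 =756
r86=1010110 pc4: +16 =772
r87=1010111 pc5: +32 =804
r88=1011000 pc3: +8 =812
r89=1011001 pc4: +16 =828
r90=1011010 pc4: +16 =844
r91=1011011 pc5: +32 =876
r92=1011100 pc4: +16 =892
r93=1011101 pc5: +32 =924
r94=1011110 pc5: +32 =956
r95=1011111 pc6: +64 =1020
r96=1100000 pc2: +4 =1024
r97=1100001 pc3: +8 =1032
r98=1100010 pc3: +8 =1040
r99=1100011 pc4: +16 =1056
r100=1100100 pc3: +8 =1064
r101=1100101 pc4: +16 =1080
r102=1100110 pc4: +16 =1096
r103=1100111 pc5: +32 =1128
r104=1101000 pc3: +8 =1136
r105=1101001 pc4: +16 =1152
r106=1101010 pc4: +16 =1168
r107=1101011 pc5: +32 =1200
r108=1101100 pc4: +16 =1216
r109=1101101 pc5: +32 =1248
r110=1101110 pc5: +32 =1280
r111=1101111 pc6: +64 =1344
r112=1110000 pc3: +8 =1352
r113=1110001 pc4: +16 =1368
r114=1110010 pc4: +16 =1384
r115=1110011 pc5: +32 =1416
r116=1110100 pc4: +16 =1432
r117=1110101 pc5: +32 =1464
r118=1110110 pc5: +32 =1496
r119=1110111 pc6: +64 =1560
r120=1111000 pc4: +16 =1576
r121=1111001 pc5: +32 =1608
r122=1111010 pc5: +32 =1640
r123=1111011 pc6: +64 =1704
r124=1111100 pc5: +32 =1736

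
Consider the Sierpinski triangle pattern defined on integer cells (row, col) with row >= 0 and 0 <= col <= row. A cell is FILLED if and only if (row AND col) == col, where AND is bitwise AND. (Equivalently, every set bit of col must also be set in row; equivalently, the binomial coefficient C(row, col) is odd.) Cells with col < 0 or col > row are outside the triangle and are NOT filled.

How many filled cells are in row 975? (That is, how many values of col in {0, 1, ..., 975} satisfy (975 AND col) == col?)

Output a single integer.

975 in binary = 1111001111
popcount(975) = number of 1-bits in 1111001111 = 8
A col c satisfies (975 AND c) == c iff every set bit of c is also set in 975; each of the 8 set bits of 975 can independently be on or off in c.
count = 2^8 = 256

Answer: 256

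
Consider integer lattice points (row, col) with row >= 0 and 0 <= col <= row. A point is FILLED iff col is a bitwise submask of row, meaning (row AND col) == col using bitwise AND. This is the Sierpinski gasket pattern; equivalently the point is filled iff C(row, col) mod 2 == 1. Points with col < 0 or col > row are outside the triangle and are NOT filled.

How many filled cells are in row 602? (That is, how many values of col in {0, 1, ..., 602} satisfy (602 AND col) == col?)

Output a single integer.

602 in binary = 1001011010
popcount(602) = number of 1-bits in 1001011010 = 5
A col c satisfies (602 AND c) == c iff every set bit of c is also set in 602; each of the 5 set bits of 602 can independently be on or off in c.
count = 2^5 = 32

Answer: 32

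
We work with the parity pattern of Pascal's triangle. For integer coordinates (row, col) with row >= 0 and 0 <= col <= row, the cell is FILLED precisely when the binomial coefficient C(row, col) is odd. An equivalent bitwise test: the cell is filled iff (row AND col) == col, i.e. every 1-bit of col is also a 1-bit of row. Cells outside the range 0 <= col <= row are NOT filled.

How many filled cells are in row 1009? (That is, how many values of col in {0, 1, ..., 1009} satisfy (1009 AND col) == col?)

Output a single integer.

1009 in binary = 1111110001
popcount(1009) = number of 1-bits in 1111110001 = 7
A col c satisfies (1009 AND c) == c iff every set bit of c is also set in 1009; each of the 7 set bits of 1009 can independently be on or off in c.
count = 2^7 = 128

Answer: 128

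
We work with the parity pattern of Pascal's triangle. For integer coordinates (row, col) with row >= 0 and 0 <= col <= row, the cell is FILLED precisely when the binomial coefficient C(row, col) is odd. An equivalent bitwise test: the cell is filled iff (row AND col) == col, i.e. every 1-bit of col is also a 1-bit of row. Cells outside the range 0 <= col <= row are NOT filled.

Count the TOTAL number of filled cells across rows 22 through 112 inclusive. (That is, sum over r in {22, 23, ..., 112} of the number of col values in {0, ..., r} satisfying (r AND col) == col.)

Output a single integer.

r22=10110 pc3: +8 =8
r23=10111 pc4: +16 =24
r24=11000 pc2: +4 =28
r25=11001 pc3: +8 =36
r26=11010 pc3: +8 =44
r27=11011 pc4: +16 =60
r28=11100 pc3: +8 =68
r29=11101 pc4: +16 =84
r30=11110 pc4: +16 =100
r31=11111 pc5: +32 =132
r32=100000 pc1: +2 =134
r33=100001 pc2: +4 =138
r34=100010 pc2: +4 =142
r35=100011 pc3: +8 =150
r36=100100 pc2: +4 =154
r37=100101 pc3: +8 =162
r38=100110 pc3: +8 =170
r39=100111 pc4: +16 =186
r40=101000 pc2: +4 =190
r41=101001 pc3: +8 =198
r42=101010 pc3: +8 =206
r43=101011 pc4: +16 =222
r44=101100 pc3: +8 =230
r45=101101 pc4: +16 =246
r46=101110 pc4: +16 =262
r47=101111 pc5: +32 =294
r48=110000 pc2: +4 =298
r49=110001 pc3: +8 =306
r50=110010 pc3: +8 =314
r51=110011 pc4: +16 =330
r52=110100 pc3: +8 =338
r53=110101 pc4: +16 =354
r54=110110 pc4: +16 =370
r55=110111 pc5: +32 =402
r56=111000 pc3: +8 =410
r57=111001 pc4: +16 =426
r58=111010 pc4: +16 =442
r59=111011 pc5: +32 =474
r60=111100 pc4: +16 =490
r61=111101 pc5: +32 =522
r62=111110 pc5: +32 =554
r63=111111 pc6: +64 =618
r64=1000000 pc1: +2 =620
r65=1000001 pc2: +4 =624
r66=1000010 pc2: +4 =628
r67=1000011 pc3: +8 =636
r68=1000100 pc2: +4 =640
r69=1000101 pc3: +8 =648
r70=1000110 pc3: +8 =656
r71=1000111 pc4: +16 =672
r72=1001000 pc2: +4 =676
r73=1001001 pc3: +8 =684
r74=1001010 pc3: +8 =692
r75=1001011 pc4: +16 =708
r76=1001100 pc3: +8 =716
r77=1001101 pc4: +16 =732
r78=1001110 pc4: +16 =748
r79=1001111 pc5: +32 =780
r80=1010000 pc2: +4 =784
r81=1010001 pc3: +8 =792
r82=1010010 pc3: +8 =800
r83=1010011 pc4: +16 =816
r84=1010100 pc3: +8 =824
r85=1010101 pc4: +16 =840
r86=1010110 pc4: +16 =856
r87=1010111 pc5: +32 =888
r88=1011000 pc3: +8 =896
r89=1011001 pc4: +16 =912
r90=1011010 pc4: +16 =928
r91=1011011 pc5: +32 =960
r92=1011100 pc4: +16 =976
r93=1011101 pc5: +32 =1008
r94=1011110 pc5: +32 =1040
r95=1011111 pc6: +64 =1104
r96=1100000 pc2: +4 =1108
r97=1100001 pc3: +8 =1116
r98=1100010 pc3: +8 =1124
r99=1100011 pc4: +16 =1140
r100=1100100 pc3: +8 =1148
r101=1100101 pc4: +16 =1164
r102=1100110 pc4: +16 =1180
r103=1100111 pc5: +32 =1212
r104=1101000 pc3: +8 =1220
r105=1101001 pc4: +16 =1236
r106=1101010 pc4: +16 =1252
r107=1101011 pc5: +32 =1284
r108=1101100 pc4: +16 =1300
r109=1101101 pc5: +32 =1332
r110=1101110 pc5: +32 =1364
r111=1101111 pc6: +64 =1428
r112=1110000 pc3: +8 =1436

Answer: 1436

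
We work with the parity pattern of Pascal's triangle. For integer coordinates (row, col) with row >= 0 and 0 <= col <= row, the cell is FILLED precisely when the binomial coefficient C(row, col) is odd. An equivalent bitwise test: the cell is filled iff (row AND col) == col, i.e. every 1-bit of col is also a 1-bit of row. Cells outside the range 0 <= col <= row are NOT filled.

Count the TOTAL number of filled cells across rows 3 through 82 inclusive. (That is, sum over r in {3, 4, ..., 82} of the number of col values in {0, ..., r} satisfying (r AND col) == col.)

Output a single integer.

r3=11 pc2: +4 =4
r4=100 pc1: +2 =6
r5=101 pc2: +4 =10
r6=110 pc2: +4 =14
r7=111 pc3: +8 =22
r8=1000 pc1: +2 =24
r9=1001 pc2: +4 =28
r10=1010 pc2: +4 =32
r11=1011 pc3: +8 =40
r12=1100 pc2: +4 =44
r13=1101 pc3: +8 =52
r14=1110 pc3: +8 =60
r15=1111 pc4: +16 =76
r16=10000 pc1: +2 =78
r17=10001 pc2: +4 =82
r18=10010 pc2: +4 =86
r19=10011 pc3: +8 =94
r20=10100 pc2: +4 =98
r21=10101 pc3: +8 =106
r22=10110 pc3: +8 =114
r23=10111 pc4: +16 =130
r24=11000 pc2: +4 =134
r25=11001 pc3: +8 =142
r26=11010 pc3: +8 =150
r27=11011 pc4: +16 =166
r28=11100 pc3: +8 =174
r29=11101 pc4: +16 =190
r30=11110 pc4: +16 =206
r31=11111 pc5: +32 =238
r32=100000 pc1: +2 =240
r33=100001 pc2: +4 =244
r34=100010 pc2: +4 =248
r35=100011 pc3: +8 =256
r36=100100 pc2: +4 =260
r37=100101 pc3: +8 =268
r38=100110 pc3: +8 =276
r39=100111 pc4: +16 =292
r40=101000 pc2: +4 =296
r41=101001 pc3: +8 =304
r42=101010 pc3: +8 =312
r43=101011 pc4: +16 =328
r44=101100 pc3: +8 =336
r45=101101 pc4: +16 =352
r46=101110 pc4: +16 =368
r47=101111 pc5: +32 =400
r48=110000 pc2: +4 =404
r49=110001 pc3: +8 =412
r50=110010 pc3: +8 =420
r51=110011 pc4: +16 =436
r52=110100 pc3: +8 =444
r53=110101 pc4: +16 =460
r54=110110 pc4: +16 =476
r55=110111 pc5: +32 =508
r56=111000 pc3: +8 =516
r57=111001 pc4: +16 =532
r58=111010 pc4: +16 =548
r59=111011 pc5: +32 =580
r60=111100 pc4: +16 =596
r61=111101 pc5: +32 =628
r62=111110 pc5: +32 =660
r63=111111 pc6: +64 =724
r64=1000000 pc1: +2 =726
r65=1000001 pc2: +4 =730
r66=1000010 pc2: +4 =734
r67=1000011 pc3: +8 =742
r68=1000100 pc2: +4 =746
r69=1000101 pc3: +8 =754
r70=1000110 pc3: +8 =762
r71=1000111 pc4: +16 =778
r72=1001000 pc2: +4 =782
r73=1001001 pc3: +8 =790
r74=1001010 pc3: +8 =798
r75=1001011 pc4: +16 =814
r76=1001100 pc3: +8 =822
r77=1001101 pc4: +16 =838
r78=1001110 pc4: +16 =854
r79=1001111 pc5: +32 =886
r80=1010000 pc2: +4 =890
r81=1010001 pc3: +8 =898
r82=1010010 pc3: +8 =906

Answer: 906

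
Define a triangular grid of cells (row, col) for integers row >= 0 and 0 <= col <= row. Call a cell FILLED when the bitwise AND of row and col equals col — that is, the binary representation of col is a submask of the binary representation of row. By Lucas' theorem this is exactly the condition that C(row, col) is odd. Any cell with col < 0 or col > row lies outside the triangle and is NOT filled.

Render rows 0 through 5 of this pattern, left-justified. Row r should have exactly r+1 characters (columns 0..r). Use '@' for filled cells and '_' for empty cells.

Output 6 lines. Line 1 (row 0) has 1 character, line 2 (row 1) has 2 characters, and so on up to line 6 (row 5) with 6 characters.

r0=0: @
r1=1: @@
r2=10: @_@
r3=11: @@@@
r4=100: @___@
r5=101: @@__@@

Answer: @
@@
@_@
@@@@
@___@
@@__@@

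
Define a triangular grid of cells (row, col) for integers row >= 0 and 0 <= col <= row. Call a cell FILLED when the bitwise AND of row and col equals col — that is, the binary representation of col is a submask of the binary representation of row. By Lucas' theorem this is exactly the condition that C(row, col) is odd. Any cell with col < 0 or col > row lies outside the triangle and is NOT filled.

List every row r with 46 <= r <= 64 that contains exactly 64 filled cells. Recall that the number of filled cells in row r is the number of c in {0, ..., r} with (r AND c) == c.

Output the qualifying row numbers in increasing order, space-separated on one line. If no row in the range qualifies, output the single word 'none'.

Row r has 2^popcount(r) filled cells, so we need popcount(r) = log2(64) = 6.
Scan r = 46..64 and keep those with exactly 6 one-bits:
r=46=101110 popcount=4 -> skip
r=47=101111 popcount=5 -> skip
r=48=110000 popcount=2 -> skip
r=49=110001 popcount=3 -> skip
r=50=110010 popcount=3 -> skip
r=51=110011 popcount=4 -> skip
r=52=110100 popcount=3 -> skip
r=53=110101 popcount=4 -> skip
r=54=110110 popcount=4 -> skip
r=55=110111 popcount=5 -> skip
r=56=111000 popcount=3 -> skip
r=57=111001 popcount=4 -> skip
r=58=111010 popcount=4 -> skip
r=59=111011 popcount=5 -> skip
r=60=111100 popcount=4 -> skip
r=61=111101 popcount=5 -> skip
r=62=111110 popcount=5 -> skip
r=63=111111 popcount=6 -> KEEP
r=64=1000000 popcount=1 -> skip
Kept rows: 63

Answer: 63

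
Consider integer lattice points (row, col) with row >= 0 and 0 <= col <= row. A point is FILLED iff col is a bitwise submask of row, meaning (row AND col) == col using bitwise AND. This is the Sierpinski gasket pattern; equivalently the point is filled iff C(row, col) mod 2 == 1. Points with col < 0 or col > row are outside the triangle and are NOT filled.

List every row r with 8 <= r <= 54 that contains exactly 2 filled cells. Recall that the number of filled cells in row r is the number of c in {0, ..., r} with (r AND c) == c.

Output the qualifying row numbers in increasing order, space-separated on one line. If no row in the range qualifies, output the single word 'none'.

Answer: 8 16 32

Derivation:
Row r has 2^popcount(r) filled cells, so we need popcount(r) = log2(2) = 1.
Scan r = 8..54 and keep those with exactly 1 one-bits:
r=8=1000 popcount=1 -> KEEP
r=9=1001 popcount=2 -> skip
r=10=1010 popcount=2 -> skip
r=11=1011 popcount=3 -> skip
r=12=1100 popcount=2 -> skip
r=13=1101 popcount=3 -> skip
r=14=1110 popcount=3 -> skip
r=15=1111 popcount=4 -> skip
r=16=10000 popcount=1 -> KEEP
r=17=10001 popcount=2 -> skip
r=18=10010 popcount=2 -> skip
r=19=10011 popcount=3 -> skip
r=20=10100 popcount=2 -> skip
r=21=10101 popcount=3 -> skip
r=22=10110 popcount=3 -> skip
r=23=10111 popcount=4 -> skip
r=24=11000 popcount=2 -> skip
r=25=11001 popcount=3 -> skip
r=26=11010 popcount=3 -> skip
r=27=11011 popcount=4 -> skip
r=28=11100 popcount=3 -> skip
r=29=11101 popcount=4 -> skip
r=30=11110 popcount=4 -> skip
r=31=11111 popcount=5 -> skip
r=32=100000 popcount=1 -> KEEP
r=33=100001 popcount=2 -> skip
r=34=100010 popcount=2 -> skip
r=35=100011 popcount=3 -> skip
r=36=100100 popcount=2 -> skip
r=37=100101 popcount=3 -> skip
r=38=100110 popcount=3 -> skip
r=39=100111 popcount=4 -> skip
r=40=101000 popcount=2 -> skip
r=41=101001 popcount=3 -> skip
r=42=101010 popcount=3 -> skip
r=43=101011 popcount=4 -> skip
r=44=101100 popcount=3 -> skip
r=45=101101 popcount=4 -> skip
r=46=101110 popcount=4 -> skip
r=47=101111 popcount=5 -> skip
r=48=110000 popcount=2 -> skip
r=49=110001 popcount=3 -> skip
r=50=110010 popcount=3 -> skip
r=51=110011 popcount=4 -> skip
r=52=110100 popcount=3 -> skip
r=53=110101 popcount=4 -> skip
r=54=110110 popcount=4 -> skip
Kept rows: 8 16 32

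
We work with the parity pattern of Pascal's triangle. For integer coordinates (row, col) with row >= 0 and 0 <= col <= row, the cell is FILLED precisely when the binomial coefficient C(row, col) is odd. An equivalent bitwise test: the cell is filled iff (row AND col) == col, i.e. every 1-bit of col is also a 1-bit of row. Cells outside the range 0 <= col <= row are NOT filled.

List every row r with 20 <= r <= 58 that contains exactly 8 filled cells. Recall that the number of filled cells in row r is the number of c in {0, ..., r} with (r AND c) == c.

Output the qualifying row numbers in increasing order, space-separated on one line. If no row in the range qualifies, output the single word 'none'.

Row r has 2^popcount(r) filled cells, so we need popcount(r) = log2(8) = 3.
Scan r = 20..58 and keep those with exactly 3 one-bits:
r=20=10100 popcount=2 -> skip
r=21=10101 popcount=3 -> KEEP
r=22=10110 popcount=3 -> KEEP
r=23=10111 popcount=4 -> skip
r=24=11000 popcount=2 -> skip
r=25=11001 popcount=3 -> KEEP
r=26=11010 popcount=3 -> KEEP
r=27=11011 popcount=4 -> skip
r=28=11100 popcount=3 -> KEEP
r=29=11101 popcount=4 -> skip
r=30=11110 popcount=4 -> skip
r=31=11111 popcount=5 -> skip
r=32=100000 popcount=1 -> skip
r=33=100001 popcount=2 -> skip
r=34=100010 popcount=2 -> skip
r=35=100011 popcount=3 -> KEEP
r=36=100100 popcount=2 -> skip
r=37=100101 popcount=3 -> KEEP
r=38=100110 popcount=3 -> KEEP
r=39=100111 popcount=4 -> skip
r=40=101000 popcount=2 -> skip
r=41=101001 popcount=3 -> KEEP
r=42=101010 popcount=3 -> KEEP
r=43=101011 popcount=4 -> skip
r=44=101100 popcount=3 -> KEEP
r=45=101101 popcount=4 -> skip
r=46=101110 popcount=4 -> skip
r=47=101111 popcount=5 -> skip
r=48=110000 popcount=2 -> skip
r=49=110001 popcount=3 -> KEEP
r=50=110010 popcount=3 -> KEEP
r=51=110011 popcount=4 -> skip
r=52=110100 popcount=3 -> KEEP
r=53=110101 popcount=4 -> skip
r=54=110110 popcount=4 -> skip
r=55=110111 popcount=5 -> skip
r=56=111000 popcount=3 -> KEEP
r=57=111001 popcount=4 -> skip
r=58=111010 popcount=4 -> skip
Kept rows: 21 22 25 26 28 35 37 38 41 42 44 49 50 52 56

Answer: 21 22 25 26 28 35 37 38 41 42 44 49 50 52 56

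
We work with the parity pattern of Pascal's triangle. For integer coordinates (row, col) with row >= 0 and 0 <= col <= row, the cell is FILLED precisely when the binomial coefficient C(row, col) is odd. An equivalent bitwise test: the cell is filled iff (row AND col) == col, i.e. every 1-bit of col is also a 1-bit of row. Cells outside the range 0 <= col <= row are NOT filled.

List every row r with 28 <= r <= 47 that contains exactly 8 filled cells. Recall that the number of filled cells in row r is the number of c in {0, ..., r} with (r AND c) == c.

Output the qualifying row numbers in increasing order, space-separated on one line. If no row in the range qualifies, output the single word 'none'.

Answer: 28 35 37 38 41 42 44

Derivation:
Row r has 2^popcount(r) filled cells, so we need popcount(r) = log2(8) = 3.
Scan r = 28..47 and keep those with exactly 3 one-bits:
r=28=11100 popcount=3 -> KEEP
r=29=11101 popcount=4 -> skip
r=30=11110 popcount=4 -> skip
r=31=11111 popcount=5 -> skip
r=32=100000 popcount=1 -> skip
r=33=100001 popcount=2 -> skip
r=34=100010 popcount=2 -> skip
r=35=100011 popcount=3 -> KEEP
r=36=100100 popcount=2 -> skip
r=37=100101 popcount=3 -> KEEP
r=38=100110 popcount=3 -> KEEP
r=39=100111 popcount=4 -> skip
r=40=101000 popcount=2 -> skip
r=41=101001 popcount=3 -> KEEP
r=42=101010 popcount=3 -> KEEP
r=43=101011 popcount=4 -> skip
r=44=101100 popcount=3 -> KEEP
r=45=101101 popcount=4 -> skip
r=46=101110 popcount=4 -> skip
r=47=101111 popcount=5 -> skip
Kept rows: 28 35 37 38 41 42 44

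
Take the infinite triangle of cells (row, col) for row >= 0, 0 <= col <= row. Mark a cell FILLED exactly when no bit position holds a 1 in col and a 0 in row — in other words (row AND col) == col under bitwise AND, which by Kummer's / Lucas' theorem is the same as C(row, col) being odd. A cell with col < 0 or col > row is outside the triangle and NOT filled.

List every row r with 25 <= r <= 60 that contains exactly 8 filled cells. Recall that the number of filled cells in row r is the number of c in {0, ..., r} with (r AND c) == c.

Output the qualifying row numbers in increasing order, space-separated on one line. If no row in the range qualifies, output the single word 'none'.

Row r has 2^popcount(r) filled cells, so we need popcount(r) = log2(8) = 3.
Scan r = 25..60 and keep those with exactly 3 one-bits:
r=25=11001 popcount=3 -> KEEP
r=26=11010 popcount=3 -> KEEP
r=27=11011 popcount=4 -> skip
r=28=11100 popcount=3 -> KEEP
r=29=11101 popcount=4 -> skip
r=30=11110 popcount=4 -> skip
r=31=11111 popcount=5 -> skip
r=32=100000 popcount=1 -> skip
r=33=100001 popcount=2 -> skip
r=34=100010 popcount=2 -> skip
r=35=100011 popcount=3 -> KEEP
r=36=100100 popcount=2 -> skip
r=37=100101 popcount=3 -> KEEP
r=38=100110 popcount=3 -> KEEP
r=39=100111 popcount=4 -> skip
r=40=101000 popcount=2 -> skip
r=41=101001 popcount=3 -> KEEP
r=42=101010 popcount=3 -> KEEP
r=43=101011 popcount=4 -> skip
r=44=101100 popcount=3 -> KEEP
r=45=101101 popcount=4 -> skip
r=46=101110 popcount=4 -> skip
r=47=101111 popcount=5 -> skip
r=48=110000 popcount=2 -> skip
r=49=110001 popcount=3 -> KEEP
r=50=110010 popcount=3 -> KEEP
r=51=110011 popcount=4 -> skip
r=52=110100 popcount=3 -> KEEP
r=53=110101 popcount=4 -> skip
r=54=110110 popcount=4 -> skip
r=55=110111 popcount=5 -> skip
r=56=111000 popcount=3 -> KEEP
r=57=111001 popcount=4 -> skip
r=58=111010 popcount=4 -> skip
r=59=111011 popcount=5 -> skip
r=60=111100 popcount=4 -> skip
Kept rows: 25 26 28 35 37 38 41 42 44 49 50 52 56

Answer: 25 26 28 35 37 38 41 42 44 49 50 52 56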